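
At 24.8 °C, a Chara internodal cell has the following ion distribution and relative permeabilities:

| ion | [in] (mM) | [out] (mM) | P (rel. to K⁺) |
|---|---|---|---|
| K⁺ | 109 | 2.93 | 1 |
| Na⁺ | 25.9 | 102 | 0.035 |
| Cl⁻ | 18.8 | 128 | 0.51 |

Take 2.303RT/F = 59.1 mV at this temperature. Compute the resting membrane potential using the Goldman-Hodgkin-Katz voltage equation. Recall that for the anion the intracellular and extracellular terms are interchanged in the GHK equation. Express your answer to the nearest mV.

-61 mV

Vm = 59.1 · log₁₀[(Σ P·[cation]ₒ + Σ P·[anion]ᵢ) / (Σ P·[cation]ᵢ + Σ P·[anion]ₒ)]
Numerator = 1×2.93 + 0.035×102 + 0.51×18.8 = 16.09
Denominator = 1×109 + 0.035×25.9 + 0.51×128 = 175.2
Vm = 59.1 · log₁₀(0.091834) = 59.1 × (-1.0370) = -61.29 mV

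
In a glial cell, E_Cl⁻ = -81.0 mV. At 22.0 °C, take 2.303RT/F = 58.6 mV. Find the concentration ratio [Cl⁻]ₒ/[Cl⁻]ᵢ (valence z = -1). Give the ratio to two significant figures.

log₁₀([out]/[in]) = E·z/(58.6) = -81.0 × -1 / 58.6 = 1.3823
[out]/[in] = 10^(1.3823) = 24.11

24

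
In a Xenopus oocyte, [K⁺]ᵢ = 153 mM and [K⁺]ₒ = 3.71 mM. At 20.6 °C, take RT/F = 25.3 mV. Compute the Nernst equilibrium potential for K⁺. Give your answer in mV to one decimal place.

-94.1 mV

E = (25.3/z) · ln([K⁺]_out/[K⁺]_in) with z = +1.
= (25.3/1) · ln(3.71/153) = 25.30 · ln(0.02425)
= 25.30 · (-3.7194) = -94.10 mV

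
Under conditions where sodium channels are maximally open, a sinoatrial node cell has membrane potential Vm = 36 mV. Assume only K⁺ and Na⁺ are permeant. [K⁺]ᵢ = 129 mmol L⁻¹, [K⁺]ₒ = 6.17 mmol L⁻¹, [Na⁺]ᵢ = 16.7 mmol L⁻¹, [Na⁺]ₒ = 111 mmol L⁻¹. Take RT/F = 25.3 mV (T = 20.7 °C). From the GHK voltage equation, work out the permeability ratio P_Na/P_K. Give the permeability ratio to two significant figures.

13

Let α = P_Na/P_K. GHK: Vm = 25.3·ln[(Kₒ + α·Naₒ)/(Kᵢ + α·Naᵢ)].
e^(Vm/25.3) = e^(36.0/25.3) = 4.1492
So 4.1492·(Kᵢ + α·Naᵢ) = Kₒ + α·Naₒ → α = (4.1492·129.0 − 6.17) / (111.0 − 4.1492·16.7)
α = (535.3 − 6.17) / (111.0 − 69.29) = 529.1/41.71 = 12.69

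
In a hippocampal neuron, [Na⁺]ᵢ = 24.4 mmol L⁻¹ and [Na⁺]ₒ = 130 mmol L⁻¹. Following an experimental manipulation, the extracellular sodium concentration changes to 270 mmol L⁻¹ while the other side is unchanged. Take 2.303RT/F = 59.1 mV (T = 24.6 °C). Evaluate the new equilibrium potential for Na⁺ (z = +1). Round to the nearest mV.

After the shift: [Na⁺]_out = 270, [Na⁺]_in = 24.4 mmol L⁻¹.
E_new = (59.1/1)·log₁₀(270/24.4) = 59.10 · (1.0440) = 61.70 mV

62 mV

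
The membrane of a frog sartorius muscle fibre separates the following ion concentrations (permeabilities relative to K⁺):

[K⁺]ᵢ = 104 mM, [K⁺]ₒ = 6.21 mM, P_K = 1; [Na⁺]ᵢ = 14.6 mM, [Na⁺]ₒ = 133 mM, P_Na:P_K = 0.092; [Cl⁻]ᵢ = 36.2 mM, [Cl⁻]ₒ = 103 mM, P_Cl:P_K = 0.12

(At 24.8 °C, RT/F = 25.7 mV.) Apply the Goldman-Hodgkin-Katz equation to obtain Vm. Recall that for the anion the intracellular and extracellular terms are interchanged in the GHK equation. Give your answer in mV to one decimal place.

-42.2 mV

Vm = 25.7 · ln[(Σ P·[cation]ₒ + Σ P·[anion]ᵢ) / (Σ P·[cation]ᵢ + Σ P·[anion]ₒ)]
Numerator = 1×6.21 + 0.092×133 + 0.12×36.2 = 22.79
Denominator = 1×104 + 0.092×14.6 + 0.12×103 = 117.7
Vm = 25.7 · ln(0.19362) = 25.7 × (-1.6418) = -42.20 mV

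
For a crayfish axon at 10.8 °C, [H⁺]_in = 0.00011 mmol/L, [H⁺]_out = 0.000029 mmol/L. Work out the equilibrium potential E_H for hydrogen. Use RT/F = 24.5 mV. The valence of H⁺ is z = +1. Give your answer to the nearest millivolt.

-33 mV

E = (24.5/z) · ln([H⁺]_out/[H⁺]_in) with z = +1.
= (24.5/1) · ln(0.000029/0.00011) = 24.50 · ln(0.2636)
= 24.50 · (-1.3332) = -32.66 mV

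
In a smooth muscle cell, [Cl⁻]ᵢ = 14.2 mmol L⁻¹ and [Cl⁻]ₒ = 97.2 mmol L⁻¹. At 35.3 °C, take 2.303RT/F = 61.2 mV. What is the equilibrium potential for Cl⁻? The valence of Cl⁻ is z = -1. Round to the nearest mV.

-51 mV

E = (61.2/z) · log₁₀([Cl⁻]_out/[Cl⁻]_in) with z = -1.
For an anion, dividing by z = -1 reverses the sign.
= (61.2/-1) · log₁₀(97.2/14.2) = -61.20 · log₁₀(6.845)
= -61.20 · (0.8354) = -51.13 mV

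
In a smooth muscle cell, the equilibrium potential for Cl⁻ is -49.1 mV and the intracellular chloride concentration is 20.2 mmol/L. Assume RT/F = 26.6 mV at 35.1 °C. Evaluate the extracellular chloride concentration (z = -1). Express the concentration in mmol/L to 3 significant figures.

128 mmol/L

Nernst: E = (26.6/-1) · ln([out]/[in]), so ln([out]/[in]) = -49.1 × -1 / 26.6 = 1.8459.
[out]/[in] = e^(1.8459) = 6.334.
[out] = 6.334 × 20.2 = 127.9 mmol/L.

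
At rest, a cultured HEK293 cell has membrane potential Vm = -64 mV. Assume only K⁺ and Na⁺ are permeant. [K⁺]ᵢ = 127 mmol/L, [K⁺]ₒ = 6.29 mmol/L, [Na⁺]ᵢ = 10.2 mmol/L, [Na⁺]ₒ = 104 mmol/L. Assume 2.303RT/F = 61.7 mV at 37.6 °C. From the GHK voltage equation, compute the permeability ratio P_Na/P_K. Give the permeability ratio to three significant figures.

0.0521

Let α = P_Na/P_K. GHK: Vm = 61.7·log₁₀[(Kₒ + α·Naₒ)/(Kᵢ + α·Naᵢ)].
10^(Vm/61.7) = 10^(-64.0/61.7) = 0.091775
So 0.091775·(Kᵢ + α·Naᵢ) = Kₒ + α·Naₒ → α = (0.091775·127.0 − 6.29) / (104.0 − 0.091775·10.2)
α = (11.66 − 6.29) / (104.0 − 0.9361) = 5.365/103.1 = 0.05206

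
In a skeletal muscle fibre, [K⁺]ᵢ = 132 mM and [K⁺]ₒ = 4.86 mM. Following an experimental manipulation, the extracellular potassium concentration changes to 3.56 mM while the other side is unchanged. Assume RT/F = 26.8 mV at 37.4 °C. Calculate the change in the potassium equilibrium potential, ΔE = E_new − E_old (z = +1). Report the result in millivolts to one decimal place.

E_old = (26.8/1)·ln(4.86/132) = -88.49 mV
E_new = (26.8/1)·ln(3.56/132) = -96.83 mV
ΔE = -96.83 − (-88.49) = -8.34 mV

-8.3 mV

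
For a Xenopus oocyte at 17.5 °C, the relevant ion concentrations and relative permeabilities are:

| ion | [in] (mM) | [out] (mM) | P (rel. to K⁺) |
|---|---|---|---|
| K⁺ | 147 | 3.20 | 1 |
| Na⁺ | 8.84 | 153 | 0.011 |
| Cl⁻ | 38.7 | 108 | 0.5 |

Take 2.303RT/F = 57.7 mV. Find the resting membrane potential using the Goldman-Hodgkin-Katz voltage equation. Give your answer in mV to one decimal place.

-53.0 mV

Vm = 57.7 · log₁₀[(Σ P·[cation]ₒ + Σ P·[anion]ᵢ) / (Σ P·[cation]ᵢ + Σ P·[anion]ₒ)]
Numerator = 1×3.20 + 0.011×153 + 0.5×38.7 = 24.23
Denominator = 1×147 + 0.011×8.84 + 0.5×108 = 201.1
Vm = 57.7 · log₁₀(0.1205) = 57.7 × (-0.9190) = -53.03 mV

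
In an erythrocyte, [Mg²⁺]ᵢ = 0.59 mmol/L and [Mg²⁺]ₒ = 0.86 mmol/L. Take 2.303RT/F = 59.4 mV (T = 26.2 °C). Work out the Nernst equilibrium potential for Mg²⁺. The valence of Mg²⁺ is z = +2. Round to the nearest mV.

E = (59.4/z) · log₁₀([Mg²⁺]_out/[Mg²⁺]_in) with z = +2.
= (59.4/2) · log₁₀(0.86/0.59) = 29.70 · log₁₀(1.458)
= 29.70 · (0.1636) = 4.86 mV

5 mV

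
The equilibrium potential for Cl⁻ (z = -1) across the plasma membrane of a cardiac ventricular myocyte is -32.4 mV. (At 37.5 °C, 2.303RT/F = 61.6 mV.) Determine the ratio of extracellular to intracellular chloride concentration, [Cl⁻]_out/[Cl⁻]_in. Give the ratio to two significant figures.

log₁₀([out]/[in]) = E·z/(61.6) = -32.4 × -1 / 61.6 = 0.5260
[out]/[in] = 10^(0.5260) = 3.357

3.4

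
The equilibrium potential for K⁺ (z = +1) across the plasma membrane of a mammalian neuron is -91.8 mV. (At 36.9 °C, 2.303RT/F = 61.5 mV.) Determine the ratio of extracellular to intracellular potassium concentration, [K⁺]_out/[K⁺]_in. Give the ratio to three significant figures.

0.0322

log₁₀([out]/[in]) = E·z/(61.5) = -91.8 × 1 / 61.5 = -1.4927
[out]/[in] = 10^(-1.4927) = 0.03216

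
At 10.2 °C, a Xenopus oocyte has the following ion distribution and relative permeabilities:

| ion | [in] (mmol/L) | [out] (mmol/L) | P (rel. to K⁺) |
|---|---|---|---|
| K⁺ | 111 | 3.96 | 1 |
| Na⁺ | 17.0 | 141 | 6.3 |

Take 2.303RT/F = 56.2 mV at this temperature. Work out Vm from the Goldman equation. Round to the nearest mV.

34 mV

Vm = 56.2 · log₁₀[(Σ P·[cation]ₒ + Σ P·[anion]ᵢ) / (Σ P·[cation]ᵢ + Σ P·[anion]ₒ)]
Numerator = 1×3.96 + 6.3×141 = 892.3
Denominator = 1×111 + 6.3×17.0 = 218.1
Vm = 56.2 · log₁₀(4.0911) = 56.2 × (0.6118) = 34.39 mV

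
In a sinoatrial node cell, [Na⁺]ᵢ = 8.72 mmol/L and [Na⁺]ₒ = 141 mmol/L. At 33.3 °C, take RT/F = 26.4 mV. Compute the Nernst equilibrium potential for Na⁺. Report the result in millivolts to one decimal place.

E = (26.4/z) · ln([Na⁺]_out/[Na⁺]_in) with z = +1.
= (26.4/1) · ln(141/8.72) = 26.40 · ln(16.17)
= 26.40 · (2.7831) = 73.47 mV

73.5 mV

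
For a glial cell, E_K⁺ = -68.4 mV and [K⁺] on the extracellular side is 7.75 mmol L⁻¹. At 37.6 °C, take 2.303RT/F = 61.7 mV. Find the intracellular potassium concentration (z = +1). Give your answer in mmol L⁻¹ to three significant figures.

Nernst: E = (61.7/1) · log₁₀([out]/[in]), so log₁₀([out]/[in]) = -68.4 × 1 / 61.7 = -1.1086.
[out]/[in] = 10^(-1.1086) = 0.07788.
[in] = 7.75 / 0.07788 = 99.52 mmol L⁻¹.

99.5 mmol L⁻¹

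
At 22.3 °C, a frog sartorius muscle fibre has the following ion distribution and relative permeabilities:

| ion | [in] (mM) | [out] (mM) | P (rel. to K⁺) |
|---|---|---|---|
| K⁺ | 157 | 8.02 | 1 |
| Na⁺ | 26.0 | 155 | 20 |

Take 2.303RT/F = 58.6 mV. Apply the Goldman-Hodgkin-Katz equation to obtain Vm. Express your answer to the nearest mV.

39 mV

Vm = 58.6 · log₁₀[(Σ P·[cation]ₒ + Σ P·[anion]ᵢ) / (Σ P·[cation]ᵢ + Σ P·[anion]ₒ)]
Numerator = 1×8.02 + 20×155 = 3108
Denominator = 1×157 + 20×26.0 = 677
Vm = 58.6 · log₁₀(4.5909) = 58.6 × (0.6619) = 38.79 mV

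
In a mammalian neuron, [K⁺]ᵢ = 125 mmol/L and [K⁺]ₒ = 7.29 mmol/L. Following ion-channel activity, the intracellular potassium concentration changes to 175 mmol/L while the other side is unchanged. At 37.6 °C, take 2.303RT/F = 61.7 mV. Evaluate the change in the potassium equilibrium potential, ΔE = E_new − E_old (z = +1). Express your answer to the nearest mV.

E_old = (61.7/1)·log₁₀(7.29/125) = -76.15 mV
E_new = (61.7/1)·log₁₀(7.29/175) = -85.17 mV
ΔE = -85.17 − (-76.15) = -9.02 mV

-9 mV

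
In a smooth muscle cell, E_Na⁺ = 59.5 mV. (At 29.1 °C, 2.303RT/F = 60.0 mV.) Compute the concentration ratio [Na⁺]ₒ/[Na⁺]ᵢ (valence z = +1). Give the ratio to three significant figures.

log₁₀([out]/[in]) = E·z/(60.0) = 59.5 × 1 / 60.0 = 0.9917
[out]/[in] = 10^(0.9917) = 9.81

9.81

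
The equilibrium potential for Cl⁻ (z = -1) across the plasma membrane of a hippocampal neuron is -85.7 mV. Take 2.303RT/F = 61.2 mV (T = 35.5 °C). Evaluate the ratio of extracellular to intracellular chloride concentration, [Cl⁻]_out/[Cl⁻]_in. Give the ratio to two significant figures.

25

log₁₀([out]/[in]) = E·z/(61.2) = -85.7 × -1 / 61.2 = 1.4003
[out]/[in] = 10^(1.4003) = 25.14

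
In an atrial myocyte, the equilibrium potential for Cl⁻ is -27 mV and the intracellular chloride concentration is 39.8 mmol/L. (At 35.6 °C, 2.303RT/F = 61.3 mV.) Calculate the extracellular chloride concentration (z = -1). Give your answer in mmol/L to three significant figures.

110 mmol/L

Nernst: E = (61.3/-1) · log₁₀([out]/[in]), so log₁₀([out]/[in]) = -27.0 × -1 / 61.3 = 0.4405.
[out]/[in] = 10^(0.4405) = 2.757.
[out] = 2.757 × 39.8 = 109.7 mmol/L.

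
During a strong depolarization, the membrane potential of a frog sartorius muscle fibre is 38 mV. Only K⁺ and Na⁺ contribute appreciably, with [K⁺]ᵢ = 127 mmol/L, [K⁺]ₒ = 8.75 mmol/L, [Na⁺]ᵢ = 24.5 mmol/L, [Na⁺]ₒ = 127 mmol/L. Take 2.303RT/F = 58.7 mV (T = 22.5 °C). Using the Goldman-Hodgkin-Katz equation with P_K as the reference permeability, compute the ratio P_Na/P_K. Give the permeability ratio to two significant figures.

30

Let α = P_Na/P_K. GHK: Vm = 58.7·log₁₀[(Kₒ + α·Naₒ)/(Kᵢ + α·Naᵢ)].
10^(Vm/58.7) = 10^(38.0/58.7) = 4.4398
So 4.4398·(Kᵢ + α·Naᵢ) = Kₒ + α·Naₒ → α = (4.4398·127.0 − 8.75) / (127.0 − 4.4398·24.5)
α = (563.8 − 8.75) / (127.0 − 108.8) = 555.1/18.23 = 30.46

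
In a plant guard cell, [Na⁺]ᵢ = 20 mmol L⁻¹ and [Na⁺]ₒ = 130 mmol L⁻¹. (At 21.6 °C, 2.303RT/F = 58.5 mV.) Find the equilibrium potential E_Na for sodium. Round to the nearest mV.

48 mV

E = (58.5/z) · log₁₀([Na⁺]_out/[Na⁺]_in) with z = +1.
= (58.5/1) · log₁₀(130/20) = 58.50 · log₁₀(6.5)
= 58.50 · (0.8129) = 47.56 mV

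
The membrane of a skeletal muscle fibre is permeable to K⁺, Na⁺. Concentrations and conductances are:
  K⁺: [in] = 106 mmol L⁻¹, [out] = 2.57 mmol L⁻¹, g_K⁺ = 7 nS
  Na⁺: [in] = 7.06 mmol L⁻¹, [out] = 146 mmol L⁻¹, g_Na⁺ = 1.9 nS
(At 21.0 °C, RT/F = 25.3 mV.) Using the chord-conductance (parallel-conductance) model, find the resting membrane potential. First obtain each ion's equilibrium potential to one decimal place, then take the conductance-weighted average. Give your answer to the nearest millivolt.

E_K⁺ = (25.3/1)·ln(2.57/106) = -94.1 mV
E_Na⁺ = (25.3/1)·ln(146/7.06) = 76.6 mV
Vm = (Σ gᵢEᵢ)/(Σ gᵢ) = (7·-94.1 + 1.9·76.6) / (7 + 1.9)
= -513.16 / 8.9 = -57.66 mV

-58 mV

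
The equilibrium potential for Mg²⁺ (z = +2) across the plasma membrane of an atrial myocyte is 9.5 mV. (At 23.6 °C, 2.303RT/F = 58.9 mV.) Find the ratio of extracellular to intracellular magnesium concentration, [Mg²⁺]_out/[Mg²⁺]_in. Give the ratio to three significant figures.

log₁₀([out]/[in]) = E·z/(58.9) = 9.5 × 2 / 58.9 = 0.3226
[out]/[in] = 10^(0.3226) = 2.102

2.10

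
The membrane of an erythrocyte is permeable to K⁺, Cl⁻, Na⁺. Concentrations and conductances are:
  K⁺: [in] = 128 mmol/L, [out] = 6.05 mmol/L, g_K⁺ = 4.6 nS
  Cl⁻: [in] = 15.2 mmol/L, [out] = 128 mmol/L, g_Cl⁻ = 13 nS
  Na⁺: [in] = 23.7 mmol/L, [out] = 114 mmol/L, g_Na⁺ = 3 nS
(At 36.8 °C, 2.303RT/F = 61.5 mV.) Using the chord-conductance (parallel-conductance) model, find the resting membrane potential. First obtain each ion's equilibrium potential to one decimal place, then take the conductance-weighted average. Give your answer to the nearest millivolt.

-48 mV

E_K⁺ = (61.5/1)·log₁₀(6.05/128) = -81.5 mV
E_Cl⁻ = (61.5/-1)·log₁₀(128/15.2) = -56.9 mV
E_Na⁺ = (61.5/1)·log₁₀(114/23.7) = 42.0 mV
Vm = (Σ gᵢEᵢ)/(Σ gᵢ) = (4.6·-81.5 + 13·-56.9 + 3·42.0) / (4.6 + 13 + 3)
= -988.60 / 20.6 = -47.99 mV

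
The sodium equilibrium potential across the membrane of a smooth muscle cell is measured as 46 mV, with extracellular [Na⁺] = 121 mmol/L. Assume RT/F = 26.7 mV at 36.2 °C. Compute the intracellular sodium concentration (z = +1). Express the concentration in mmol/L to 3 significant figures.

21.6 mmol/L

Nernst: E = (26.7/1) · ln([out]/[in]), so ln([out]/[in]) = 46.0 × 1 / 26.7 = 1.7228.
[out]/[in] = e^(1.7228) = 5.6.
[in] = 121 / 5.6 = 21.61 mmol/L.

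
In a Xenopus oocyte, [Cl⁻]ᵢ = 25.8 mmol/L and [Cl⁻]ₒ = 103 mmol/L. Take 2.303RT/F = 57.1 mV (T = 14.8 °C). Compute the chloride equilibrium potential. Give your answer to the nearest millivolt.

-34 mV

E = (57.1/z) · log₁₀([Cl⁻]_out/[Cl⁻]_in) with z = -1.
For an anion, dividing by z = -1 reverses the sign.
= (57.1/-1) · log₁₀(103/25.8) = -57.10 · log₁₀(3.992)
= -57.10 · (0.6012) = -34.33 mV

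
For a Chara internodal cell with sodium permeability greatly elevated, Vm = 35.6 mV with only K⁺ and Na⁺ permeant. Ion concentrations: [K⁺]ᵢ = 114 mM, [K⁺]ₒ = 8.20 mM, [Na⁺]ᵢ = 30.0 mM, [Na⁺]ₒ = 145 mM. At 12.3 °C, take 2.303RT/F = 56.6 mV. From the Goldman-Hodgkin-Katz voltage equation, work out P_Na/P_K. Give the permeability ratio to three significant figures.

27.5

Let α = P_Na/P_K. GHK: Vm = 56.6·log₁₀[(Kₒ + α·Naₒ)/(Kᵢ + α·Naᵢ)].
10^(Vm/56.6) = 10^(35.6/56.6) = 4.2557
So 4.2557·(Kᵢ + α·Naᵢ) = Kₒ + α·Naₒ → α = (4.2557·114.0 − 8.2) / (145.0 − 4.2557·30.0)
α = (485.2 − 8.2) / (145.0 − 127.7) = 477/17.33 = 27.53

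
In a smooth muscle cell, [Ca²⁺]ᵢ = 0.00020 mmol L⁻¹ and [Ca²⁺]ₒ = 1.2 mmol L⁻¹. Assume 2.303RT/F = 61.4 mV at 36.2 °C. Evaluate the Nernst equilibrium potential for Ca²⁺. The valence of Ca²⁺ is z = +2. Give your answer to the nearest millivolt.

E = (61.4/z) · log₁₀([Ca²⁺]_out/[Ca²⁺]_in) with z = +2.
= (61.4/2) · log₁₀(1.2/0.00020) = 30.70 · log₁₀(6000)
= 30.70 · (3.7782) = 115.99 mV

116 mV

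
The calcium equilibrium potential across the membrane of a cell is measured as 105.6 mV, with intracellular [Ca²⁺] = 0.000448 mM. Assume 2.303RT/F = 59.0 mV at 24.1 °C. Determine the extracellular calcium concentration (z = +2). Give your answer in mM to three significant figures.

Nernst: E = (59.0/2) · log₁₀([out]/[in]), so log₁₀([out]/[in]) = 105.6 × 2 / 59.0 = 3.5797.
[out]/[in] = 10^(3.5797) = 3799.
[out] = 3799 × 0.000448 = 1.702 mM.

1.70 mM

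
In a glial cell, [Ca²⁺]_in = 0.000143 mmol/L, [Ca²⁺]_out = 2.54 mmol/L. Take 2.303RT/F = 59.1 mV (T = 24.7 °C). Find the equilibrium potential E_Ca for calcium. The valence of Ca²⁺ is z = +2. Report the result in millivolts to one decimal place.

125.6 mV

E = (59.1/z) · log₁₀([Ca²⁺]_out/[Ca²⁺]_in) with z = +2.
= (59.1/2) · log₁₀(2.54/0.000143) = 29.55 · log₁₀(1.776e+04)
= 29.55 · (4.2495) = 125.57 mV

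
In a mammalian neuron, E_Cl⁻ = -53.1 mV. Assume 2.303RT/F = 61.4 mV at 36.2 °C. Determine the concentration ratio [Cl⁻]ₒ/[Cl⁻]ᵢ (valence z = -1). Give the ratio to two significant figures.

7.3

log₁₀([out]/[in]) = E·z/(61.4) = -53.1 × -1 / 61.4 = 0.8648
[out]/[in] = 10^(0.8648) = 7.325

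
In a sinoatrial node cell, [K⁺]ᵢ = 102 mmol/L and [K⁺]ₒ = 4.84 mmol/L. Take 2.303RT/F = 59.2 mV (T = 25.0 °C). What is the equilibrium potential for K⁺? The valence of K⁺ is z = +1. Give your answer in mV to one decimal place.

-78.4 mV

E = (59.2/z) · log₁₀([K⁺]_out/[K⁺]_in) with z = +1.
= (59.2/1) · log₁₀(4.84/102) = 59.20 · log₁₀(0.04745)
= 59.20 · (-1.3238) = -78.37 mV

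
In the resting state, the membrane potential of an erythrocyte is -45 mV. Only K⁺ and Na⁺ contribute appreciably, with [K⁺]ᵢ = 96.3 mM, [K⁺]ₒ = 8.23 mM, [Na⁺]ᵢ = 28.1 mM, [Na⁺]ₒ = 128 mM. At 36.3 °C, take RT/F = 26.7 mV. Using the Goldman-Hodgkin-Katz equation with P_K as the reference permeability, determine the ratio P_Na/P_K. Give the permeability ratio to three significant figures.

0.0784

Let α = P_Na/P_K. GHK: Vm = 26.7·ln[(Kₒ + α·Naₒ)/(Kᵢ + α·Naᵢ)].
e^(Vm/26.7) = e^(-45.0/26.7) = 0.18537
So 0.18537·(Kᵢ + α·Naᵢ) = Kₒ + α·Naₒ → α = (0.18537·96.3 − 8.23) / (128.0 − 0.18537·28.1)
α = (17.85 − 8.23) / (128.0 − 5.209) = 9.621/122.8 = 0.07835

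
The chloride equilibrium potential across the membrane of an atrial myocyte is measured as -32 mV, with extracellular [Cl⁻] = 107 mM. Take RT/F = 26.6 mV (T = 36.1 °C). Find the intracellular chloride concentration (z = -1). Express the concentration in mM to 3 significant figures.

32.1 mM

Nernst: E = (26.6/-1) · ln([out]/[in]), so ln([out]/[in]) = -32.0 × -1 / 26.6 = 1.2030.
[out]/[in] = e^(1.2030) = 3.33.
[in] = 107 / 3.33 = 32.13 mM.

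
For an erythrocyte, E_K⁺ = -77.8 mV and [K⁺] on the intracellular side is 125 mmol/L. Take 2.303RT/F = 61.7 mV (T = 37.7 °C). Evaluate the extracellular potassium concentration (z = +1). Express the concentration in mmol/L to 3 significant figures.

6.85 mmol/L

Nernst: E = (61.7/1) · log₁₀([out]/[in]), so log₁₀([out]/[in]) = -77.8 × 1 / 61.7 = -1.2609.
[out]/[in] = 10^(-1.2609) = 0.05484.
[out] = 0.05484 × 125 = 6.854 mmol/L.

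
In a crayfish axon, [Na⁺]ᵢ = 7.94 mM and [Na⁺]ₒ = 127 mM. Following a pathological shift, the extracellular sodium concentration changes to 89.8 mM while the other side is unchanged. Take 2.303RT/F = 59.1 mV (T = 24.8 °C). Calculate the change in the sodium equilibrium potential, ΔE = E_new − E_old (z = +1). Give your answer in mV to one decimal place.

-8.9 mV

E_old = (59.1/1)·log₁₀(127/7.94) = 71.16 mV
E_new = (59.1/1)·log₁₀(89.8/7.94) = 62.26 mV
ΔE = 62.26 − (71.16) = -8.90 mV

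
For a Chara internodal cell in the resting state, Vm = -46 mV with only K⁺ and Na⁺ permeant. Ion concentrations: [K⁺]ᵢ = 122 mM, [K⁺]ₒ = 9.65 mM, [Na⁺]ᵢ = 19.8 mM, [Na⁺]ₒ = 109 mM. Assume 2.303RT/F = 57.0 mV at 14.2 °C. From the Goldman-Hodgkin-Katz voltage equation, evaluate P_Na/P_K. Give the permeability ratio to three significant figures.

Let α = P_Na/P_K. GHK: Vm = 57.0·log₁₀[(Kₒ + α·Naₒ)/(Kᵢ + α·Naᵢ)].
10^(Vm/57.0) = 10^(-46.0/57.0) = 0.15595
So 0.15595·(Kᵢ + α·Naᵢ) = Kₒ + α·Naₒ → α = (0.15595·122.0 − 9.65) / (109.0 − 0.15595·19.8)
α = (19.03 − 9.65) / (109.0 − 3.088) = 9.376/105.9 = 0.08852

0.0885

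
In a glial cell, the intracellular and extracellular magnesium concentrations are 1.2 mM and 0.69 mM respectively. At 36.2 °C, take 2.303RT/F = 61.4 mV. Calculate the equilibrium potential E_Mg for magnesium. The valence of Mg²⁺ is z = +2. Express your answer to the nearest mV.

-7 mV

E = (61.4/z) · log₁₀([Mg²⁺]_out/[Mg²⁺]_in) with z = +2.
= (61.4/2) · log₁₀(0.69/1.2) = 30.70 · log₁₀(0.575)
= 30.70 · (-0.2403) = -7.38 mV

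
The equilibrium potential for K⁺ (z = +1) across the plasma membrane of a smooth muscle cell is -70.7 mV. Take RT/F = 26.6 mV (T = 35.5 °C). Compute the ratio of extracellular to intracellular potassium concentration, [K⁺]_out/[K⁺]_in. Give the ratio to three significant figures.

0.0701

ln([out]/[in]) = E·z/(26.6) = -70.7 × 1 / 26.6 = -2.6579
[out]/[in] = e^(-2.6579) = 0.0701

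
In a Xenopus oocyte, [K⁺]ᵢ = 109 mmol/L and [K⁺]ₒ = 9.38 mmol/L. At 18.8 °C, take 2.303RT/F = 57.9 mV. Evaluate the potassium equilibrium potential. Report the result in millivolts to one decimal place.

E = (57.9/z) · log₁₀([K⁺]_out/[K⁺]_in) with z = +1.
= (57.9/1) · log₁₀(9.38/109) = 57.90 · log₁₀(0.08606)
= 57.90 · (-1.0652) = -61.68 mV

-61.7 mV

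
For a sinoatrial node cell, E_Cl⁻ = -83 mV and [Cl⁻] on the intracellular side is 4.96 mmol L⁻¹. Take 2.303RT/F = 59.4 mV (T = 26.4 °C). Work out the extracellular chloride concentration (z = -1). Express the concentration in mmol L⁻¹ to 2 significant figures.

Nernst: E = (59.4/-1) · log₁₀([out]/[in]), so log₁₀([out]/[in]) = -83.0 × -1 / 59.4 = 1.3973.
[out]/[in] = 10^(1.3973) = 24.96.
[out] = 24.96 × 4.96 = 123.8 mmol L⁻¹.

120 mmol L⁻¹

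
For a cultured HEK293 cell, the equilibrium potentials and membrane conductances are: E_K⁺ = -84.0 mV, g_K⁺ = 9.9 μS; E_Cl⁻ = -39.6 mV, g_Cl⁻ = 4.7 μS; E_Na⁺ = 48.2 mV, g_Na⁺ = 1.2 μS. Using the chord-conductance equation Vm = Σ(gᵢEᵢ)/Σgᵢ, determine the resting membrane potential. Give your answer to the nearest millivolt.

Σ gᵢEᵢ = 9.9·(-84.0) + 4.7·(-39.6) + 1.2·(48.2) = -959.88
Σ gᵢ = 9.9 + 4.7 + 1.2 = 15.8
Vm = -959.88 / 15.8 = -60.75 mV

-61 mV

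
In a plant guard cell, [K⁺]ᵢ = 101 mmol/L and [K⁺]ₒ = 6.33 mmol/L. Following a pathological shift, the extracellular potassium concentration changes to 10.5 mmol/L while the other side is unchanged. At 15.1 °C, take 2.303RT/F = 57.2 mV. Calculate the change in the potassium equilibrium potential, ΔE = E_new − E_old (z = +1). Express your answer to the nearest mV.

E_old = (57.2/1)·log₁₀(6.33/101) = -68.81 mV
E_new = (57.2/1)·log₁₀(10.5/101) = -56.24 mV
ΔE = -56.24 − (-68.81) = 12.57 mV

13 mV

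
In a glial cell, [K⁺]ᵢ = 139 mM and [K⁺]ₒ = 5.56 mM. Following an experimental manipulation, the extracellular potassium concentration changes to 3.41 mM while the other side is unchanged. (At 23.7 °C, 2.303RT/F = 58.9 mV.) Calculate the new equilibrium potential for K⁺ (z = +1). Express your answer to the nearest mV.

After the shift: [K⁺]_out = 3.41, [K⁺]_in = 139 mM.
E_new = (58.9/1)·log₁₀(3.41/139) = 58.90 · (-1.6103) = -94.84 mV

-95 mV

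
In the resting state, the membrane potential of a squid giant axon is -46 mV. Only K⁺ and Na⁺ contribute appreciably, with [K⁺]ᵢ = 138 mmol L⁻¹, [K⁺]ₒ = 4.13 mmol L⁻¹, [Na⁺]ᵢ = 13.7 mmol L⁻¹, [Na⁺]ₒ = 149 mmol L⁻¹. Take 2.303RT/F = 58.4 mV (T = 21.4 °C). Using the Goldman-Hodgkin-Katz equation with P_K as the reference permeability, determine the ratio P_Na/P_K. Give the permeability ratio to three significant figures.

0.125

Let α = P_Na/P_K. GHK: Vm = 58.4·log₁₀[(Kₒ + α·Naₒ)/(Kᵢ + α·Naᵢ)].
10^(Vm/58.4) = 10^(-46.0/58.4) = 0.16305
So 0.16305·(Kᵢ + α·Naᵢ) = Kₒ + α·Naₒ → α = (0.16305·138.0 − 4.13) / (149.0 − 0.16305·13.7)
α = (22.5 − 4.13) / (149.0 − 2.234) = 18.37/146.8 = 0.1252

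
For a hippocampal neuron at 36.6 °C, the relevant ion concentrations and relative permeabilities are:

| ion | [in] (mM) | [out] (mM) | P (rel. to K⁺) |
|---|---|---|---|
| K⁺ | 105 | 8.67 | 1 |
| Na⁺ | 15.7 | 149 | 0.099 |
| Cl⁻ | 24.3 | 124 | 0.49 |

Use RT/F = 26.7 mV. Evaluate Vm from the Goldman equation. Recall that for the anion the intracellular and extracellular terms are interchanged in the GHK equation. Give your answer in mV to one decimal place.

Vm = 26.7 · ln[(Σ P·[cation]ₒ + Σ P·[anion]ᵢ) / (Σ P·[cation]ᵢ + Σ P·[anion]ₒ)]
Numerator = 1×8.67 + 0.099×149 + 0.49×24.3 = 35.33
Denominator = 1×105 + 0.099×15.7 + 0.49×124 = 167.3
Vm = 26.7 · ln(0.21115) = 26.7 × (-1.5552) = -41.52 mV

-41.5 mV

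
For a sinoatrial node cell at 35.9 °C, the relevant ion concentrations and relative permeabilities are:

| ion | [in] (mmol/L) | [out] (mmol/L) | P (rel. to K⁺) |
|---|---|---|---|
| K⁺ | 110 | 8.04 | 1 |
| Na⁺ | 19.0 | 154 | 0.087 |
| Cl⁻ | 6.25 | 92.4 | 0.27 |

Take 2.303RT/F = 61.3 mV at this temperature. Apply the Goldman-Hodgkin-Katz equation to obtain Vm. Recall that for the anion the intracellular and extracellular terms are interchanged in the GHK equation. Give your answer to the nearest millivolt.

-47 mV

Vm = 61.3 · log₁₀[(Σ P·[cation]ₒ + Σ P·[anion]ᵢ) / (Σ P·[cation]ᵢ + Σ P·[anion]ₒ)]
Numerator = 1×8.04 + 0.087×154 + 0.27×6.25 = 23.13
Denominator = 1×110 + 0.087×19.0 + 0.27×92.4 = 136.6
Vm = 61.3 · log₁₀(0.16929) = 61.3 × (-0.7714) = -47.28 mV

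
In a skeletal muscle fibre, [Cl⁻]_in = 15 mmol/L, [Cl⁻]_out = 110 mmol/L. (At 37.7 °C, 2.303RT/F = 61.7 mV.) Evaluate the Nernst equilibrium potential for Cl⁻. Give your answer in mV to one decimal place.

-53.4 mV

E = (61.7/z) · log₁₀([Cl⁻]_out/[Cl⁻]_in) with z = -1.
For an anion, dividing by z = -1 reverses the sign.
= (61.7/-1) · log₁₀(110/15) = -61.70 · log₁₀(7.333)
= -61.70 · (0.8653) = -53.39 mV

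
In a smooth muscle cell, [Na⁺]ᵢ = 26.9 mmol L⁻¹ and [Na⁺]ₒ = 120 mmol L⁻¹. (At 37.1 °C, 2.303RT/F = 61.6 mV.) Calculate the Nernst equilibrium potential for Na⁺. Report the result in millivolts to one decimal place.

E = (61.6/z) · log₁₀([Na⁺]_out/[Na⁺]_in) with z = +1.
= (61.6/1) · log₁₀(120/26.9) = 61.60 · log₁₀(4.461)
= 61.60 · (0.6494) = 40.00 mV

40.0 mV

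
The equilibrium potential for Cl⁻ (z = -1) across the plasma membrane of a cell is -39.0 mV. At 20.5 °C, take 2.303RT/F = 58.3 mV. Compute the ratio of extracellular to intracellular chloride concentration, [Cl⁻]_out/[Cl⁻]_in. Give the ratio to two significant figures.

4.7

log₁₀([out]/[in]) = E·z/(58.3) = -39.0 × -1 / 58.3 = 0.6690
[out]/[in] = 10^(0.6690) = 4.666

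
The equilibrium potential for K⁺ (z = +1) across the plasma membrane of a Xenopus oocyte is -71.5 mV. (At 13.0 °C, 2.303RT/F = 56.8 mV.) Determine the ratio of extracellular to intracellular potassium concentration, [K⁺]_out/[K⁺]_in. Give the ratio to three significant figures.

log₁₀([out]/[in]) = E·z/(56.8) = -71.5 × 1 / 56.8 = -1.2588
[out]/[in] = 10^(-1.2588) = 0.05511

0.0551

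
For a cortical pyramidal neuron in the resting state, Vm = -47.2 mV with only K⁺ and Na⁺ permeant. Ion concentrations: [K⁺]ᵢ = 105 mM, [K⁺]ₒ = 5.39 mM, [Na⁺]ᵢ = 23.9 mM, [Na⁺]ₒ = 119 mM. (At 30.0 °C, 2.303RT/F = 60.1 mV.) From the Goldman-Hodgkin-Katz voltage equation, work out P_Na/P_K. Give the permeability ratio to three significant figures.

Let α = P_Na/P_K. GHK: Vm = 60.1·log₁₀[(Kₒ + α·Naₒ)/(Kᵢ + α·Naᵢ)].
10^(Vm/60.1) = 10^(-47.2/60.1) = 0.16392
So 0.16392·(Kᵢ + α·Naᵢ) = Kₒ + α·Naₒ → α = (0.16392·105.0 − 5.39) / (119.0 − 0.16392·23.9)
α = (17.21 − 5.39) / (119.0 − 3.918) = 11.82/115.1 = 0.1027

0.103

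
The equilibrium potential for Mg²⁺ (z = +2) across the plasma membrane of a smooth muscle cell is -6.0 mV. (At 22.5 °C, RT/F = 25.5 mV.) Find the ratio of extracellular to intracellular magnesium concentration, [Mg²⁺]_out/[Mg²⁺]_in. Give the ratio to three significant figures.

0.625

ln([out]/[in]) = E·z/(25.5) = -6.0 × 2 / 25.5 = -0.4706
[out]/[in] = e^(-0.4706) = 0.6246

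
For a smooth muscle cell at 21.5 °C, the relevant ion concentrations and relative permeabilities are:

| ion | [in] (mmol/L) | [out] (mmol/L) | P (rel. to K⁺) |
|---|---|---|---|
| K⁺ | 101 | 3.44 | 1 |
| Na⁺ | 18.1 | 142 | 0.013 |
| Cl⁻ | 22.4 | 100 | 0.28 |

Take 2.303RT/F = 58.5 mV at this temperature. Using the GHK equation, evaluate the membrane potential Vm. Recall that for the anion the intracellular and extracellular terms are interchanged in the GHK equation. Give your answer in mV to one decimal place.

Vm = 58.5 · log₁₀[(Σ P·[cation]ₒ + Σ P·[anion]ᵢ) / (Σ P·[cation]ᵢ + Σ P·[anion]ₒ)]
Numerator = 1×3.44 + 0.013×142 + 0.28×22.4 = 11.56
Denominator = 1×101 + 0.013×18.1 + 0.28×100 = 129.2
Vm = 58.5 · log₁₀(0.089434) = 58.5 × (-1.0485) = -61.34 mV

-61.3 mV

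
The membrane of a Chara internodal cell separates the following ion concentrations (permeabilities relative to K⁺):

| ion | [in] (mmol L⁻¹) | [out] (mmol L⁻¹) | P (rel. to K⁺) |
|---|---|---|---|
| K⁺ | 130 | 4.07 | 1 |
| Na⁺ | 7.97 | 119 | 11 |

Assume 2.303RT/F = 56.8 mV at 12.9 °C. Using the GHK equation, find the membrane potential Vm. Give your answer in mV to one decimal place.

44.3 mV

Vm = 56.8 · log₁₀[(Σ P·[cation]ₒ + Σ P·[anion]ᵢ) / (Σ P·[cation]ᵢ + Σ P·[anion]ₒ)]
Numerator = 1×4.07 + 11×119 = 1313
Denominator = 1×130 + 11×7.97 = 217.7
Vm = 56.8 · log₁₀(6.0324) = 56.8 × (0.7805) = 44.33 mV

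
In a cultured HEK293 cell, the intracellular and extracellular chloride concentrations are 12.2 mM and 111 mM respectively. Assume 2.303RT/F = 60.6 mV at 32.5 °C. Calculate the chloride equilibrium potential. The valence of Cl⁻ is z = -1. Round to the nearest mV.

E = (60.6/z) · log₁₀([Cl⁻]_out/[Cl⁻]_in) with z = -1.
For an anion, dividing by z = -1 reverses the sign.
= (60.6/-1) · log₁₀(111/12.2) = -60.60 · log₁₀(9.098)
= -60.60 · (0.9590) = -58.11 mV

-58 mV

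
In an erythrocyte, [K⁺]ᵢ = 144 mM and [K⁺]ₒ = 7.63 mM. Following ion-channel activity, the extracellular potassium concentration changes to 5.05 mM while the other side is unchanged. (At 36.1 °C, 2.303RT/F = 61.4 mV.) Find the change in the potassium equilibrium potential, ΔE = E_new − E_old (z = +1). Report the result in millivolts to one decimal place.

E_old = (61.4/1)·log₁₀(7.63/144) = -78.34 mV
E_new = (61.4/1)·log₁₀(5.05/144) = -89.34 mV
ΔE = -89.34 − (-78.34) = -11.00 mV

-11.0 mV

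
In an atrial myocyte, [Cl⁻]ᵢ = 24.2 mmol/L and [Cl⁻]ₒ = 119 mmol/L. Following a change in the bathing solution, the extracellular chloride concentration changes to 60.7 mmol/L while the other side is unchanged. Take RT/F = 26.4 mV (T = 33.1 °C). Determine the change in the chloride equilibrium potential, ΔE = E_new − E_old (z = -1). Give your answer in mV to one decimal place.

17.8 mV

E_old = (26.4/-1)·ln(119/24.2) = -42.05 mV
E_new = (26.4/-1)·ln(60.7/24.2) = -24.28 mV
ΔE = -24.28 − (-42.05) = 17.77 mV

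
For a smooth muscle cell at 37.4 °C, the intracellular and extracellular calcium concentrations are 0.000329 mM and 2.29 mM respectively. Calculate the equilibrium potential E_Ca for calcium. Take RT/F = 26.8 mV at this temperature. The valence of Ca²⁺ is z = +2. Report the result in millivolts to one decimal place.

E = (26.8/z) · ln([Ca²⁺]_out/[Ca²⁺]_in) with z = +2.
= (26.8/2) · ln(2.29/0.000329) = 13.40 · ln(6960)
= 13.40 · (8.8480) = 118.56 mV

118.6 mV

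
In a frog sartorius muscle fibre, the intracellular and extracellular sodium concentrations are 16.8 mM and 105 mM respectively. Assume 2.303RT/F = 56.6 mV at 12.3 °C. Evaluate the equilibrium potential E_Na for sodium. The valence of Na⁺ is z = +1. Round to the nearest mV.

45 mV

E = (56.6/z) · log₁₀([Na⁺]_out/[Na⁺]_in) with z = +1.
= (56.6/1) · log₁₀(105/16.8) = 56.60 · log₁₀(6.25)
= 56.60 · (0.7959) = 45.05 mV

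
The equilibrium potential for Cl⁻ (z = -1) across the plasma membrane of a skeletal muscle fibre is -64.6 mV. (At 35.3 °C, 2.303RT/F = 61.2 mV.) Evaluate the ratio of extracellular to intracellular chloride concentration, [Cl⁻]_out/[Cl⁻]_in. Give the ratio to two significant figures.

11

log₁₀([out]/[in]) = E·z/(61.2) = -64.6 × -1 / 61.2 = 1.0556
[out]/[in] = 10^(1.0556) = 11.36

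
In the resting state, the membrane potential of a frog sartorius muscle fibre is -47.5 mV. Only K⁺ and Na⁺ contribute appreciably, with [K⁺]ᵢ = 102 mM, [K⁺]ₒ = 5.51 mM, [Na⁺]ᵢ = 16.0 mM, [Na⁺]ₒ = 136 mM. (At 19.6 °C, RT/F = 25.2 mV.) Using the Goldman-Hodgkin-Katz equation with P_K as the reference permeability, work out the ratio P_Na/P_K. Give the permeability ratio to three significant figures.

0.0747

Let α = P_Na/P_K. GHK: Vm = 25.2·ln[(Kₒ + α·Naₒ)/(Kᵢ + α·Naᵢ)].
e^(Vm/25.2) = e^(-47.5/25.2) = 0.15184
So 0.15184·(Kᵢ + α·Naᵢ) = Kₒ + α·Naₒ → α = (0.15184·102.0 − 5.51) / (136.0 − 0.15184·16.0)
α = (15.49 − 5.51) / (136.0 − 2.429) = 9.978/133.6 = 0.0747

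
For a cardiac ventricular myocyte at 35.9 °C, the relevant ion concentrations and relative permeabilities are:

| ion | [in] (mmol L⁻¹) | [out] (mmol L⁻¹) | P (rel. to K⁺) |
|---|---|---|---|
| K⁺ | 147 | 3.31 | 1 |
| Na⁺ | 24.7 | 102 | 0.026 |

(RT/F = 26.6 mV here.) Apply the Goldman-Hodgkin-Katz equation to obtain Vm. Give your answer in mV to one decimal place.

Vm = 26.6 · ln[(Σ P·[cation]ₒ + Σ P·[anion]ᵢ) / (Σ P·[cation]ᵢ + Σ P·[anion]ₒ)]
Numerator = 1×3.31 + 0.026×102 = 5.962
Denominator = 1×147 + 0.026×24.7 = 147.6
Vm = 26.6 · ln(0.040381) = 26.6 × (-3.2094) = -85.37 mV

-85.4 mV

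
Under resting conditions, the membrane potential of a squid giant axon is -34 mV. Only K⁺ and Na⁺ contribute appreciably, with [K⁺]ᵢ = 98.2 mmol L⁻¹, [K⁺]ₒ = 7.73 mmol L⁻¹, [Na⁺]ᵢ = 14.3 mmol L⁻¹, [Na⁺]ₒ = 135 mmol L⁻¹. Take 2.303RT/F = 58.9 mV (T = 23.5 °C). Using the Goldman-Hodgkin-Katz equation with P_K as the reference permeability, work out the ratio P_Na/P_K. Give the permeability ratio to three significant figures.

0.139

Let α = P_Na/P_K. GHK: Vm = 58.9·log₁₀[(Kₒ + α·Naₒ)/(Kᵢ + α·Naᵢ)].
10^(Vm/58.9) = 10^(-34.0/58.9) = 0.2647
So 0.2647·(Kᵢ + α·Naᵢ) = Kₒ + α·Naₒ → α = (0.2647·98.2 − 7.73) / (135.0 − 0.2647·14.3)
α = (25.99 − 7.73) / (135.0 − 3.785) = 18.26/131.2 = 0.1392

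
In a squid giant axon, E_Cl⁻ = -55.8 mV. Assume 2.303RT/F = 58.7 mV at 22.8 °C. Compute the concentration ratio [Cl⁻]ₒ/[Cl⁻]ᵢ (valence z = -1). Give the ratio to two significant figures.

log₁₀([out]/[in]) = E·z/(58.7) = -55.8 × -1 / 58.7 = 0.9506
[out]/[in] = 10^(0.9506) = 8.925

8.9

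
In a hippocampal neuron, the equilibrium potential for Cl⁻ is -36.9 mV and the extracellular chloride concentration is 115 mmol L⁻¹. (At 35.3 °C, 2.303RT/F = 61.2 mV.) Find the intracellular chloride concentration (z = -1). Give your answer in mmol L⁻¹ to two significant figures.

Nernst: E = (61.2/-1) · log₁₀([out]/[in]), so log₁₀([out]/[in]) = -36.9 × -1 / 61.2 = 0.6029.
[out]/[in] = 10^(0.6029) = 4.008.
[in] = 115 / 4.008 = 28.69 mmol L⁻¹.

29 mmol L⁻¹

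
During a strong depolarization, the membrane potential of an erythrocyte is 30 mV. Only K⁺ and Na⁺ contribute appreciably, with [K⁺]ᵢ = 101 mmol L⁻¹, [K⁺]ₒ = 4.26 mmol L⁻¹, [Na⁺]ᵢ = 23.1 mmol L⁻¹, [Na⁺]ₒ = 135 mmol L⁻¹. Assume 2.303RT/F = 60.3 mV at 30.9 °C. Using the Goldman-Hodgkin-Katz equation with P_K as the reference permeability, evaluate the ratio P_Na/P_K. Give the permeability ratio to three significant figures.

5.02

Let α = P_Na/P_K. GHK: Vm = 60.3·log₁₀[(Kₒ + α·Naₒ)/(Kᵢ + α·Naᵢ)].
10^(Vm/60.3) = 10^(30.0/60.3) = 3.1442
So 3.1442·(Kᵢ + α·Naᵢ) = Kₒ + α·Naₒ → α = (3.1442·101.0 − 4.26) / (135.0 − 3.1442·23.1)
α = (317.6 − 4.26) / (135.0 − 72.63) = 313.3/62.37 = 5.023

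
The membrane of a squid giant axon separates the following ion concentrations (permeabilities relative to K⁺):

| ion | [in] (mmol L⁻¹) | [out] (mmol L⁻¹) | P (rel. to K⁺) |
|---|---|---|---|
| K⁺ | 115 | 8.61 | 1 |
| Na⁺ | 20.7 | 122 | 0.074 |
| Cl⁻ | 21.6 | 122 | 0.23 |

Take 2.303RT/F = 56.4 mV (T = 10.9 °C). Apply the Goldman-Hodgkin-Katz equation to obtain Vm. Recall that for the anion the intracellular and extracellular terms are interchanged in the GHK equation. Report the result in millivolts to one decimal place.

Vm = 56.4 · log₁₀[(Σ P·[cation]ₒ + Σ P·[anion]ᵢ) / (Σ P·[cation]ᵢ + Σ P·[anion]ₒ)]
Numerator = 1×8.61 + 0.074×122 + 0.23×21.6 = 22.61
Denominator = 1×115 + 0.074×20.7 + 0.23×122 = 144.6
Vm = 56.4 · log₁₀(0.15634) = 56.4 × (-0.8059) = -45.45 mV

-45.5 mV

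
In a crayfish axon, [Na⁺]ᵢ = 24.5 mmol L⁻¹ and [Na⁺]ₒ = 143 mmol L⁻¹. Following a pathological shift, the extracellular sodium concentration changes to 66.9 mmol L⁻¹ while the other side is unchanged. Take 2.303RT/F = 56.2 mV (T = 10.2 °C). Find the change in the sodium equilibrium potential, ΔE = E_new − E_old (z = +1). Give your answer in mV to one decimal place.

E_old = (56.2/1)·log₁₀(143/24.5) = 43.06 mV
E_new = (56.2/1)·log₁₀(66.9/24.5) = 24.52 mV
ΔE = 24.52 − (43.06) = -18.54 mV

-18.5 mV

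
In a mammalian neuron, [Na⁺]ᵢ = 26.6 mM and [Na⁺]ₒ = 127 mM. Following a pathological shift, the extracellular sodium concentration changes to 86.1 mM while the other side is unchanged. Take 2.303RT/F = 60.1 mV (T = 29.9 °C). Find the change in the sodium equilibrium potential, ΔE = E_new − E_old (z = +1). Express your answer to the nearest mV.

-10 mV

E_old = (60.1/1)·log₁₀(127/26.6) = 40.80 mV
E_new = (60.1/1)·log₁₀(86.1/26.6) = 30.66 mV
ΔE = 30.66 − (40.80) = -10.14 mV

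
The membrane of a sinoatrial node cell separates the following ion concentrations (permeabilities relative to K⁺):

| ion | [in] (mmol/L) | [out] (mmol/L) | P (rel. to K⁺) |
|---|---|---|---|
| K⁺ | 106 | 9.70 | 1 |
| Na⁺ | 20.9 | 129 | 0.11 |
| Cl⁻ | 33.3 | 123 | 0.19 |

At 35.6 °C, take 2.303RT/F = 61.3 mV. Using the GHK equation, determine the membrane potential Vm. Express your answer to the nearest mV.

-39 mV

Vm = 61.3 · log₁₀[(Σ P·[cation]ₒ + Σ P·[anion]ᵢ) / (Σ P·[cation]ᵢ + Σ P·[anion]ₒ)]
Numerator = 1×9.70 + 0.11×129 + 0.19×33.3 = 30.22
Denominator = 1×106 + 0.11×20.9 + 0.19×123 = 131.7
Vm = 61.3 · log₁₀(0.22949) = 61.3 × (-0.6392) = -39.18 mV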